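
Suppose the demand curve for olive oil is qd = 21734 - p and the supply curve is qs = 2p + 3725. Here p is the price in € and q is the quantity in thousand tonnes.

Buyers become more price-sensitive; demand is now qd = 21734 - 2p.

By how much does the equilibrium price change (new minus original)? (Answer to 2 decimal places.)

Original equilibrium: 21734 - p = 2p + 3725 gives 18009 = 3p, so p = 6003 and q = 15731.
After the shift, demand is qd = 21734 - 2p and supply is qs = 2p + 3725.
Equate the new curves: 21734 - 2p = 2p + 3725, giving 18009 = 4p, p = 4502.25, q = 12729.5.
Δp = 4502.25 − 6003 = -1500.75.

-1500.75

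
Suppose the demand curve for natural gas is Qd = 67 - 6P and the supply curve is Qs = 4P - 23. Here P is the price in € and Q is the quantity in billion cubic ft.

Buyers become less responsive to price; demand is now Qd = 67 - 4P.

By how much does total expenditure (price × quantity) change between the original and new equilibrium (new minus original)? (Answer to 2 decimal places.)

Original equilibrium: 67 - 6P = 4P - 23 gives 90 = 10P, so P = 9 and Q = 13.
The shock moves the curves to Qd = 67 - 4P and Qs = 4P - 23.
New equilibrium: 67 - 4P = 4P - 23 ⇒ 90 = 8P ⇒ P = 11.25, Q = 22.
Expenditure moves from 9×13 = 117 to 11.25×22 = 247.5; change = +130.50.

+130.50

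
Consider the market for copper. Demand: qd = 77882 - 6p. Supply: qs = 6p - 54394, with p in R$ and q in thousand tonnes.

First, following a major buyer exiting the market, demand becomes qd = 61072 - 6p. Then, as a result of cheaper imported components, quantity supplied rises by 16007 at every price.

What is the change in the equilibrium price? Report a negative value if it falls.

-2734.75

Initially, 77882 - 6p = 6p - 54394, so 132276 = 12p and p = 11023, q = 11744.
With the change applied: demand qd = 61072 - 6p, supply qs = 6p - 38387.
Setting them equal: 61072 - 6p = 6p - 38387 → 99459 = 12p, so p = 8288.25 and q = 11342.5.
Δp = 8288.25 − 11023 = -2734.75.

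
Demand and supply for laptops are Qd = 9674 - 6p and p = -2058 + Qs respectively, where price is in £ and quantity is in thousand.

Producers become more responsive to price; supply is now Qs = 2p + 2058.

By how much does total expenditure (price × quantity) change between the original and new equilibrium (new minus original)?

+348976

Solve the original market: 9674 - 6p = p + 2058, hence p = 1088 and Q = 3146.
After the shift, demand is Qd = 9674 - 6p and supply is Qs = 2p + 2058.
New equilibrium: 9674 - 6p = 2p + 2058 ⇒ 7616 = 8p ⇒ p = 952, Q = 3962.
Expenditure moves from 1088×3146 = 3422848 to 952×3962 = 3771824; change = +348976.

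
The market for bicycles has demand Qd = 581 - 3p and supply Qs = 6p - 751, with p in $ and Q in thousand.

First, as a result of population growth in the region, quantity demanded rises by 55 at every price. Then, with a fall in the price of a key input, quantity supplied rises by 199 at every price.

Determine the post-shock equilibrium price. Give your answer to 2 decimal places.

132.00

Solve the original market: 581 - 3p = 6p - 751, hence p = 148 and Q = 137.
The shock moves the curves to Qd = 636 - 3p and Qs = 6p - 552.
New equilibrium: 636 - 3p = 6p - 552 ⇒ 1188 = 9p ⇒ p = 132, Q = 240.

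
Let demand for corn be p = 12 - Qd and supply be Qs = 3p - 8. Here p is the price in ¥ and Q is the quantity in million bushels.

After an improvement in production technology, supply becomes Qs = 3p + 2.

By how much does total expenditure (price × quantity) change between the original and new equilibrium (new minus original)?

Initially, 12 - p = 3p - 8, so 20 = 4p and p = 5, Q = 7.
With the change applied: demand Qd = 12 - p, supply Qs = 3p + 2.
Setting them equal: 12 - p = 3p + 2 → 10 = 4p, so p = 2.5 and Q = 9.5.
Expenditure moves from 5×7 = 35 to 2.5×9.5 = 23.75; change = -11.25.

-11.25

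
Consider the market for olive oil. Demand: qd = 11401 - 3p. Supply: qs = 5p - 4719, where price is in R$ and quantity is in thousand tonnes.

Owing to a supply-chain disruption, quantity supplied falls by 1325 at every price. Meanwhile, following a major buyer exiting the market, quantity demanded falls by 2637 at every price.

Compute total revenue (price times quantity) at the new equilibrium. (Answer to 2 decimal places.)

Initially, 11401 - 3p = 5p - 4719, so 16120 = 8p and p = 2015, q = 5356.
The new curves are qd = 8764 - 3p (demand) and qs = 5p - 6044 (supply).
Equate the new curves: 8764 - 3p = 5p - 6044, giving 14808 = 8p, p = 1851, q = 3211.
New expenditure = 1851 × 3211 = 5943561.00.

5943561.00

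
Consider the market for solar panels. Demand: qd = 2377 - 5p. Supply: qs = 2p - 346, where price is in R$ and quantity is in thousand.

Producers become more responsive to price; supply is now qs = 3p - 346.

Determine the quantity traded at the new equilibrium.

675.125

Solve the original market: 2377 - 5p = 2p - 346, hence p = 389 and q = 432.
The new curves are qd = 2377 - 5p (demand) and qs = 3p - 346 (supply).
New equilibrium: 2377 - 5p = 3p - 346 ⇒ 2723 = 8p ⇒ p = 340.375, q = 675.125.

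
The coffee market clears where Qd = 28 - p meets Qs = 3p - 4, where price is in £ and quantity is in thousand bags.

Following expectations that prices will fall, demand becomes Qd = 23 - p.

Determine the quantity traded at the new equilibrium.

Before the shock: 28 - p = 3p - 4 ⇒ 32 = 4p ⇒ p = 8, Q = 20.
The shock moves the curves to Qd = 23 - p and Qs = 3p - 4.
Clearing the new market: 23 - p = 3p - 4, so p = 6.75 and Q = 16.25.

16.25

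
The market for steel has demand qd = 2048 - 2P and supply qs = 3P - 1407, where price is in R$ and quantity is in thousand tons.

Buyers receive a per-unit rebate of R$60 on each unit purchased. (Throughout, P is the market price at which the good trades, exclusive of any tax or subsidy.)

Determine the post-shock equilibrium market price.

715

Solve the original market: 2048 - 2P = 3P - 1407, hence P = 691 and q = 666.
Since buyers' out-of-pocket price is the market price minus the rebate, the effective demand curve becomes qd = 2168 - 2P.
New equilibrium: 2168 - 2P = 3P - 1407 ⇒ 3575 = 5P ⇒ P = 715, q = 738.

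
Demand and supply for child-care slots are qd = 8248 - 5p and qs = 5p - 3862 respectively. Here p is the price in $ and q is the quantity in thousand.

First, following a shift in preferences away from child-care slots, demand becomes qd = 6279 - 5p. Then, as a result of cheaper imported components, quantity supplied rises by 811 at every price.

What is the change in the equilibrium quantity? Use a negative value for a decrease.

Initially, 8248 - 5p = 5p - 3862, so 12110 = 10p and p = 1211, q = 2193.
After the shift, demand is qd = 6279 - 5p and supply is qs = 5p - 3051.
Equate the new curves: 6279 - 5p = 5p - 3051, giving 9330 = 10p, p = 933, q = 1614.
Δq = 1614 − 2193 = -579.

-579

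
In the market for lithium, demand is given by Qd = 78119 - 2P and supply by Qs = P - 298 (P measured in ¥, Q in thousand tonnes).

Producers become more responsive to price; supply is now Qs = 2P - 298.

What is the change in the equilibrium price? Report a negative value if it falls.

-6534.75

Before the shock: 78119 - 2P = P - 298 ⇒ 78417 = 3P ⇒ P = 26139, Q = 25841.
The new curves are Qd = 78119 - 2P (demand) and Qs = 2P - 298 (supply).
Setting them equal: 78119 - 2P = 2P - 298 → 78417 = 4P, so P = 19604.25 and Q = 38910.5.
ΔP = 19604.25 − 26139 = -6534.75.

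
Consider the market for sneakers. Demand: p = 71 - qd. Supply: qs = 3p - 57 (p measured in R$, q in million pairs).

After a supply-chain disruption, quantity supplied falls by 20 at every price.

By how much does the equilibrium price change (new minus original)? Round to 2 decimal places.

+5.00

Before the shock: 71 - p = 3p - 57 ⇒ 128 = 4p ⇒ p = 32, q = 39.
After the shift, demand is qd = 71 - p and supply is qs = 3p - 77.
Equate the new curves: 71 - p = 3p - 77, giving 148 = 4p, p = 37, q = 34.
Δp = 37 − 32 = +5.00.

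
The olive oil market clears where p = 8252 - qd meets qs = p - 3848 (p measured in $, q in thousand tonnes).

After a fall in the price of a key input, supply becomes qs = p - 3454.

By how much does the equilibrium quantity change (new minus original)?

+197

Before the shock: 8252 - p = p - 3848 ⇒ 12100 = 2p ⇒ p = 6050, q = 2202.
With the change applied: demand qd = 8252 - p, supply qs = p - 3454.
Equate the new curves: 8252 - p = p - 3454, giving 11706 = 2p, p = 5853, q = 2399.
Δq = 2399 − 2202 = +197.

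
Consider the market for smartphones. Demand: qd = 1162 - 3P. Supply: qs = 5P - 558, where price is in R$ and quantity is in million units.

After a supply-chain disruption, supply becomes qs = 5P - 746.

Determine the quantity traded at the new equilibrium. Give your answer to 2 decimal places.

446.50

Before the shock: 1162 - 3P = 5P - 558 ⇒ 1720 = 8P ⇒ P = 215, q = 517.
The shock moves the curves to qd = 1162 - 3P and qs = 5P - 746.
Clearing the new market: 1162 - 3P = 5P - 746, so P = 238.5 and q = 446.5.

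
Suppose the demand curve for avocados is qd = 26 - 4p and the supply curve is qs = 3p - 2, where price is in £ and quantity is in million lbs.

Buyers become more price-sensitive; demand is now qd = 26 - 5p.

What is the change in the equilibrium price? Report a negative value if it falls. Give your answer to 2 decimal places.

-0.50

Before the shock: 26 - 4p = 3p - 2 ⇒ 28 = 7p ⇒ p = 4, q = 10.
After the shift, demand is qd = 26 - 5p and supply is qs = 3p - 2.
Setting them equal: 26 - 5p = 3p - 2 → 28 = 8p, so p = 3.5 and q = 8.5.
Δp = 3.5 − 4 = -0.50.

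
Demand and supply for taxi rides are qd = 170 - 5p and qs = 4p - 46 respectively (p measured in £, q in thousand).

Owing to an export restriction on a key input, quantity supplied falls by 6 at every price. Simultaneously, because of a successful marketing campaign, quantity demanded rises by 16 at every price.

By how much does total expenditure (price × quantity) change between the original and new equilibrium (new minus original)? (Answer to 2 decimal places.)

+222.12

Original equilibrium: 170 - 5p = 4p - 46 gives 216 = 9p, so p = 24 and q = 50.
After the shift, demand is qd = 186 - 5p and supply is qs = 4p - 52.
Equate the new curves: 186 - 5p = 4p - 52, giving 238 = 9p, p = 238/9 ≈ 26.4444, q = 484/9 ≈ 53.7778.
Expenditure moves from 24×50 = 1200 to 26.4444×53.7778 = 1422.1235; change = +222.12.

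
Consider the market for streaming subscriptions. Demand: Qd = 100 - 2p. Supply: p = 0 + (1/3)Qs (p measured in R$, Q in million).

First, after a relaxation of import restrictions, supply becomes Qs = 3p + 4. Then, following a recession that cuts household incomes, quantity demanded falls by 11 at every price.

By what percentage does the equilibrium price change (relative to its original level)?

Before the shock: 100 - 2p = 3p ⇒ 100 = 5p ⇒ p = 20, Q = 60.
The new curves are Qd = 89 - 2p (demand) and Qs = 3p + 4 (supply).
New equilibrium: 89 - 2p = 3p + 4 ⇒ 85 = 5p ⇒ p = 17, Q = 55.
%Δp = (17 − 20) / 20 × 100 = -15%.

-15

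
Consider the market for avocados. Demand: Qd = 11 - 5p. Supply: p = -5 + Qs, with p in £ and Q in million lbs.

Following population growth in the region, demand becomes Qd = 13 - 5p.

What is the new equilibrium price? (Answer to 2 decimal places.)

Initially, 11 - 5p = p + 5, so 6 = 6p and p = 1, Q = 6.
With the change applied: demand Qd = 13 - 5p, supply Qs = p + 5.
Equate the new curves: 13 - 5p = p + 5, giving 8 = 6p, p = 4/3 ≈ 1.3333, Q = 19/3 ≈ 6.3333.

1.33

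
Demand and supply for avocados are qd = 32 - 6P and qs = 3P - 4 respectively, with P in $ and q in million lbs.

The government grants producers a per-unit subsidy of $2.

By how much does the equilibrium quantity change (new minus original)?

Before the shock: 32 - 6P = 3P - 4 ⇒ 36 = 9P ⇒ P = 4, q = 8.
Since sellers receive the price plus the subsidy, the effective supply curve becomes qs = 3P + 2.
Setting them equal: 32 - 6P = 3P + 2 → 30 = 9P, so P = 10/3 ≈ 3.3333 and q = 12.
Δq = 12 − 8 = +4.

+4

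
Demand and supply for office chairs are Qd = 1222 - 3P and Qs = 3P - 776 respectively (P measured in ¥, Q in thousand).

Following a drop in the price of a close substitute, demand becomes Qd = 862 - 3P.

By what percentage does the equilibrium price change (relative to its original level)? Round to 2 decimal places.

Original equilibrium: 1222 - 3P = 3P - 776 gives 1998 = 6P, so P = 333 and Q = 223.
The shock moves the curves to Qd = 862 - 3P and Qs = 3P - 776.
Equate the new curves: 862 - 3P = 3P - 776, giving 1638 = 6P, P = 273, Q = 43.
%ΔP = (273 − 333) / 333 × 100 = -18.02%.

-18.02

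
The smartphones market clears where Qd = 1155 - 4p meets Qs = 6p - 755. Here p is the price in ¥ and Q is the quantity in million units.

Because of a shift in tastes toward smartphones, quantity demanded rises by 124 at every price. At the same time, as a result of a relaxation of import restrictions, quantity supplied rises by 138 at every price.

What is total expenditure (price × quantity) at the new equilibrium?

98705.76

Initially, 1155 - 4p = 6p - 755, so 1910 = 10p and p = 191, Q = 391.
After the shift, demand is Qd = 1279 - 4p and supply is Qs = 6p - 617.
Setting them equal: 1279 - 4p = 6p - 617 → 1896 = 10p, so p = 189.6 and Q = 520.6.
New expenditure = 189.6 × 520.6 = 98705.76.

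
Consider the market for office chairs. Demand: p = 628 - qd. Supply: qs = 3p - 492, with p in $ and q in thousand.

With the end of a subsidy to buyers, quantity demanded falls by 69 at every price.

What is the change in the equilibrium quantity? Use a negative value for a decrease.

-51.75

Before the shock: 628 - p = 3p - 492 ⇒ 1120 = 4p ⇒ p = 280, q = 348.
With the change applied: demand qd = 559 - p, supply qs = 3p - 492.
New equilibrium: 559 - p = 3p - 492 ⇒ 1051 = 4p ⇒ p = 262.75, q = 296.25.
Δq = 296.25 − 348 = -51.75.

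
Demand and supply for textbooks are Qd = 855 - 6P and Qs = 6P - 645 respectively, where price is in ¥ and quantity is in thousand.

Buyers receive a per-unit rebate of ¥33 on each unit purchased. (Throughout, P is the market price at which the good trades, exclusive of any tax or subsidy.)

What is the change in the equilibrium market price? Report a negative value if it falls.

+16.5

Solve the original market: 855 - 6P = 6P - 645, hence P = 125 and Q = 105.
Since buyers' out-of-pocket price is the market price minus the rebate, the effective demand curve becomes Qd = 1053 - 6P.
Clearing the new market: 1053 - 6P = 6P - 645, so P = 141.5 and Q = 204.
ΔP = 141.5 − 125 = +16.5.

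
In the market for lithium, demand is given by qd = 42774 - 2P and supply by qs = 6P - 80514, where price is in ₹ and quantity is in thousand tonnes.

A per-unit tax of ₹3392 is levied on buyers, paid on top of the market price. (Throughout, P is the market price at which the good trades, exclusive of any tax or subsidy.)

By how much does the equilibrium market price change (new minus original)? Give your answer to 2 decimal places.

-848.00

Initially, 42774 - 2P = 6P - 80514, so 123288 = 8P and P = 15411, q = 11952.
Since buyers pay the price plus the tax, the effective demand curve becomes qd = 35990 - 2P.
Clearing the new market: 35990 - 2P = 6P - 80514, so P = 14563 and q = 6864.
ΔP = 14563 − 15411 = -848.00.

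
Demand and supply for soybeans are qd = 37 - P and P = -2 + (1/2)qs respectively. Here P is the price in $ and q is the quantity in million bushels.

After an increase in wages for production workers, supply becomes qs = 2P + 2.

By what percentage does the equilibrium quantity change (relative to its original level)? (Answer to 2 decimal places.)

-2.56

Original equilibrium: 37 - P = 2P + 4 gives 33 = 3P, so P = 11 and q = 26.
The shock moves the curves to qd = 37 - P and qs = 2P + 2.
Clearing the new market: 37 - P = 2P + 2, so P = 35/3 ≈ 11.6667 and q = 76/3 ≈ 25.3333.
%Δq = (25.3333 − 26) / 26 × 100 = -2.56%.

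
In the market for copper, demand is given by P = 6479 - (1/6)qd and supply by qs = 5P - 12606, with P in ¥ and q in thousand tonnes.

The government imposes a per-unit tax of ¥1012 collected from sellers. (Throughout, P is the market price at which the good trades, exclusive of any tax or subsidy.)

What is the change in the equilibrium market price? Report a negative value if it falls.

Before the shock: 38874 - 6P = 5P - 12606 ⇒ 51480 = 11P ⇒ P = 4680, q = 10794.
Since sellers keep the price net of the tax, the effective supply curve becomes qs = 5P - 17666.
Equate the new curves: 38874 - 6P = 5P - 17666, giving 56540 = 11P, P = 5140, q = 8034.
ΔP = 5140 − 4680 = +460.

+460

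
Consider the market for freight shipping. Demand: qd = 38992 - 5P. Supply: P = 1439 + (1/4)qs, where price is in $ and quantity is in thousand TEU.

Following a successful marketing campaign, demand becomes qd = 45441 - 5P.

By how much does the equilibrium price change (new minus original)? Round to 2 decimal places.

+716.56

Solve the original market: 38992 - 5P = 4P - 5756, hence P = 4972 and q = 14132.
The shock moves the curves to qd = 45441 - 5P and qs = 4P - 5756.
Clearing the new market: 45441 - 5P = 4P - 5756, so P = 51197/9 ≈ 5688.5556 and q = 152984/9 ≈ 16998.2222.
ΔP = 5688.5556 − 4972 = +716.56.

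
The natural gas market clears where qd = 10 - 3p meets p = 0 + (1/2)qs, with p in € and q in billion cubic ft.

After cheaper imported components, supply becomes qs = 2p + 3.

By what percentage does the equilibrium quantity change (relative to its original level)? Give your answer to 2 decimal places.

Original equilibrium: 10 - 3p = 2p gives 10 = 5p, so p = 2 and q = 4.
After the shift, demand is qd = 10 - 3p and supply is qs = 2p + 3.
Setting them equal: 10 - 3p = 2p + 3 → 7 = 5p, so p = 1.4 and q = 5.8.
%Δq = (5.8 − 4) / 4 × 100 = +45.00%.

+45.00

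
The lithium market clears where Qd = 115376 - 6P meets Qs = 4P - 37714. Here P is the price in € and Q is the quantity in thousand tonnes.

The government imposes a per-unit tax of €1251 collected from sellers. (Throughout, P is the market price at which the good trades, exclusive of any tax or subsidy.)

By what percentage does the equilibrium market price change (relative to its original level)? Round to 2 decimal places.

Before the shock: 115376 - 6P = 4P - 37714 ⇒ 153090 = 10P ⇒ P = 15309, Q = 23522.
Since sellers keep the price net of the tax, the effective supply curve becomes Qs = 4P - 42718.
Equate the new curves: 115376 - 6P = 4P - 42718, giving 158094 = 10P, P = 15809.4, Q = 20519.6.
%ΔP = (15809.4 − 15309) / 15309 × 100 = +3.27%.

+3.27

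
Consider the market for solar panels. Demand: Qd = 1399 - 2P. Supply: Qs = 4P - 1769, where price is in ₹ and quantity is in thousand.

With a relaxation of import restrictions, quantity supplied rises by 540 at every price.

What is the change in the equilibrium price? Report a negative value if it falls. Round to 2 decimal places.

-90.00

Solve the original market: 1399 - 2P = 4P - 1769, hence P = 528 and Q = 343.
The new curves are Qd = 1399 - 2P (demand) and Qs = 4P - 1229 (supply).
New equilibrium: 1399 - 2P = 4P - 1229 ⇒ 2628 = 6P ⇒ P = 438, Q = 523.
ΔP = 438 − 528 = -90.00.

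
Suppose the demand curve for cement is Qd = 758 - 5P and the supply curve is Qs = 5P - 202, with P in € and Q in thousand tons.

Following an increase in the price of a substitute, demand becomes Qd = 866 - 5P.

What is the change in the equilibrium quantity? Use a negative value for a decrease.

Solve the original market: 758 - 5P = 5P - 202, hence P = 96 and Q = 278.
The shock moves the curves to Qd = 866 - 5P and Qs = 5P - 202.
Setting them equal: 866 - 5P = 5P - 202 → 1068 = 10P, so P = 106.8 and Q = 332.
ΔQ = 332 − 278 = +54.

+54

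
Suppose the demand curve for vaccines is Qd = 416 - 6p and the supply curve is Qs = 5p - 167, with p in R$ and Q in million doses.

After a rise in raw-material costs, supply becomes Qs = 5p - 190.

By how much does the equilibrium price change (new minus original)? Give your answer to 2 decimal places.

+2.09

Solve the original market: 416 - 6p = 5p - 167, hence p = 53 and Q = 98.
With the change applied: demand Qd = 416 - 6p, supply Qs = 5p - 190.
New equilibrium: 416 - 6p = 5p - 190 ⇒ 606 = 11p ⇒ p = 606/11 ≈ 55.0909, Q = 940/11 ≈ 85.4545.
Δp = 55.0909 − 53 = +2.09.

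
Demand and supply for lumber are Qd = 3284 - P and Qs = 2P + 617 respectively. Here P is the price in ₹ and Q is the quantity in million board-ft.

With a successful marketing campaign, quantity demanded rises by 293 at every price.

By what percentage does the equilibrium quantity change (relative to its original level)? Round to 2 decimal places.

Before the shock: 3284 - P = 2P + 617 ⇒ 2667 = 3P ⇒ P = 889, Q = 2395.
The new curves are Qd = 3577 - P (demand) and Qs = 2P + 617 (supply).
New equilibrium: 3577 - P = 2P + 617 ⇒ 2960 = 3P ⇒ P = 2960/3 ≈ 986.6667, Q = 7771/3 ≈ 2590.3333.
%ΔQ = (2590.3333 − 2395) / 2395 × 100 = +8.16%.

+8.16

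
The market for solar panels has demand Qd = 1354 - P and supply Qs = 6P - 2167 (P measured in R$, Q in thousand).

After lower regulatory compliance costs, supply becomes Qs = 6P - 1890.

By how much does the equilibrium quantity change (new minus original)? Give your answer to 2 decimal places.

+39.57

Original equilibrium: 1354 - P = 6P - 2167 gives 3521 = 7P, so P = 503 and Q = 851.
With the change applied: demand Qd = 1354 - P, supply Qs = 6P - 1890.
Clearing the new market: 1354 - P = 6P - 1890, so P = 3244/7 ≈ 463.4286 and Q = 6234/7 ≈ 890.5714.
ΔQ = 890.5714 − 851 = +39.57.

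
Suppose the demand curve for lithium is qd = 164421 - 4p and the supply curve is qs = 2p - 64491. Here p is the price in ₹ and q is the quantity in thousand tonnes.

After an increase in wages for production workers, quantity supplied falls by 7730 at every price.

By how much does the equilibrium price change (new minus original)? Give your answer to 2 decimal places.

+1288.33

Original equilibrium: 164421 - 4p = 2p - 64491 gives 228912 = 6p, so p = 38152 and q = 11813.
The new curves are qd = 164421 - 4p (demand) and qs = 2p - 72221 (supply).
Equate the new curves: 164421 - 4p = 2p - 72221, giving 236642 = 6p, p = 118321/3 ≈ 39440.3333, q = 19979/3 ≈ 6659.6667.
Δp = 39440.3333 − 38152 = +1288.33.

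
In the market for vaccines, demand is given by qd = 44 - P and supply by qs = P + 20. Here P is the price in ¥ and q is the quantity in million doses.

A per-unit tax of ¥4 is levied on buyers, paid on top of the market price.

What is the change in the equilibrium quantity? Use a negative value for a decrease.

Initially, 44 - P = P + 20, so 24 = 2P and P = 12, q = 32.
Since buyers pay the price plus the tax, the effective demand curve becomes qd = 40 - P.
Setting them equal: 40 - P = P + 20 → 20 = 2P, so P = 10 and q = 30.
Δq = 30 − 32 = -2.

-2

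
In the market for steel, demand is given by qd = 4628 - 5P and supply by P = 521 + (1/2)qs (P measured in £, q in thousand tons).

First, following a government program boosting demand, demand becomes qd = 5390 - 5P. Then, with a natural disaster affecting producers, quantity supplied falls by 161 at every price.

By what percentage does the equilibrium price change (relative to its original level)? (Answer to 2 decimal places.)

+16.28

Solve the original market: 4628 - 5P = 2P - 1042, hence P = 810 and q = 578.
With the change applied: demand qd = 5390 - 5P, supply qs = 2P - 1203.
New equilibrium: 5390 - 5P = 2P - 1203 ⇒ 6593 = 7P ⇒ P = 6593/7 ≈ 941.8571, q = 4765/7 ≈ 680.7143.
%ΔP = (941.8571 − 810) / 810 × 100 = +16.28%.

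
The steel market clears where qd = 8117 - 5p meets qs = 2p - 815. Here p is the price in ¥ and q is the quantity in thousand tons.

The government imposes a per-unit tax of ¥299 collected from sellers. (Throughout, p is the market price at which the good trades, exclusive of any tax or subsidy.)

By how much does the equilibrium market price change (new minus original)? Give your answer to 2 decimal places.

Original equilibrium: 8117 - 5p = 2p - 815 gives 8932 = 7p, so p = 1276 and q = 1737.
Since sellers keep the price net of the tax, the effective supply curve becomes qs = 2p - 1413.
Setting them equal: 8117 - 5p = 2p - 1413 → 9530 = 7p, so p = 9530/7 ≈ 1361.4286 and q = 9169/7 ≈ 1309.8571.
Δp = 1361.4286 − 1276 = +85.43.

+85.43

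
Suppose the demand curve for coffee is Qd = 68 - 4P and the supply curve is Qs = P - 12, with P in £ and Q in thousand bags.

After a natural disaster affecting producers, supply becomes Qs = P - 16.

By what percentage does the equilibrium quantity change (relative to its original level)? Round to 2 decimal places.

Original equilibrium: 68 - 4P = P - 12 gives 80 = 5P, so P = 16 and Q = 4.
The shock moves the curves to Qd = 68 - 4P and Qs = P - 16.
Equate the new curves: 68 - 4P = P - 16, giving 84 = 5P, P = 16.8, Q = 0.8.
%ΔQ = (0.8 − 4) / 4 × 100 = -80.00%.

-80.00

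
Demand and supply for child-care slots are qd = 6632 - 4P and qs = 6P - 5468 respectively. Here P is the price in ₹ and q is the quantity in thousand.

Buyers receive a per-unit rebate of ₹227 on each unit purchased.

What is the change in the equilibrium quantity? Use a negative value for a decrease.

+544.8

Original equilibrium: 6632 - 4P = 6P - 5468 gives 12100 = 10P, so P = 1210 and q = 1792.
Since buyers' out-of-pocket price is the market price minus the rebate, the effective demand curve becomes qd = 7540 - 4P.
Setting them equal: 7540 - 4P = 6P - 5468 → 13008 = 10P, so P = 1300.8 and q = 2336.8.
Δq = 2336.8 − 1792 = +544.8.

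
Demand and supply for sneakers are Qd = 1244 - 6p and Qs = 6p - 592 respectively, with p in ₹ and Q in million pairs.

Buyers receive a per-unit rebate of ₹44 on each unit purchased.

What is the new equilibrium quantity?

Before the shock: 1244 - 6p = 6p - 592 ⇒ 1836 = 12p ⇒ p = 153, Q = 326.
Since buyers' out-of-pocket price is the market price minus the rebate, the effective demand curve becomes Qd = 1508 - 6p.
Equate the new curves: 1508 - 6p = 6p - 592, giving 2100 = 12p, p = 175, Q = 458.

458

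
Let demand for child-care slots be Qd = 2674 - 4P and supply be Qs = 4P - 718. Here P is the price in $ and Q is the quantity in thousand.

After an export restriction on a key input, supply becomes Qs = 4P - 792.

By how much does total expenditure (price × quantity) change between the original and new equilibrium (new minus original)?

Original equilibrium: 2674 - 4P = 4P - 718 gives 3392 = 8P, so P = 424 and Q = 978.
With the change applied: demand Qd = 2674 - 4P, supply Qs = 4P - 792.
Setting them equal: 2674 - 4P = 4P - 792 → 3466 = 8P, so P = 433.25 and Q = 941.
Expenditure moves from 424×978 = 414672 to 433.25×941 = 407688.25; change = -6983.75.

-6983.75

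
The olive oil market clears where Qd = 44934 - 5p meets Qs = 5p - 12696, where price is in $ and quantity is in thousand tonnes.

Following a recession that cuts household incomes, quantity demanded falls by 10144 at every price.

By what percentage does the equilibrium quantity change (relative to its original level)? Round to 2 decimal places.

Initially, 44934 - 5p = 5p - 12696, so 57630 = 10p and p = 5763, Q = 16119.
The new curves are Qd = 34790 - 5p (demand) and Qs = 5p - 12696 (supply).
New equilibrium: 34790 - 5p = 5p - 12696 ⇒ 47486 = 10p ⇒ p = 4748.6, Q = 11047.
%ΔQ = (11047 − 16119) / 16119 × 100 = -31.47%.

-31.47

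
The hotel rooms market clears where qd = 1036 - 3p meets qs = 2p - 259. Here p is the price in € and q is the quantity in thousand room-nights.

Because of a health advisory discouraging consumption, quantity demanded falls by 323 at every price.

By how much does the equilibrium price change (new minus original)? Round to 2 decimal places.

Initially, 1036 - 3p = 2p - 259, so 1295 = 5p and p = 259, q = 259.
With the change applied: demand qd = 713 - 3p, supply qs = 2p - 259.
Setting them equal: 713 - 3p = 2p - 259 → 972 = 5p, so p = 194.4 and q = 129.8.
Δp = 194.4 − 259 = -64.60.

-64.60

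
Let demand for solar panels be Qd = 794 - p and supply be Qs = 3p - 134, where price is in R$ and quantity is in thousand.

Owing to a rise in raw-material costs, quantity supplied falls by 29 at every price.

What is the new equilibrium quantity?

Before the shock: 794 - p = 3p - 134 ⇒ 928 = 4p ⇒ p = 232, Q = 562.
The new curves are Qd = 794 - p (demand) and Qs = 3p - 163 (supply).
Setting them equal: 794 - p = 3p - 163 → 957 = 4p, so p = 239.25 and Q = 554.75.

554.75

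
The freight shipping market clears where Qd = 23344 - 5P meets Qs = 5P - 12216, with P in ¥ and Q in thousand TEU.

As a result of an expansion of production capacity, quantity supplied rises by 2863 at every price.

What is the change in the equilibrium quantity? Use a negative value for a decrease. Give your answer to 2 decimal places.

+1431.50

Before the shock: 23344 - 5P = 5P - 12216 ⇒ 35560 = 10P ⇒ P = 3556, Q = 5564.
After the shift, demand is Qd = 23344 - 5P and supply is Qs = 5P - 9353.
Clearing the new market: 23344 - 5P = 5P - 9353, so P = 3269.7 and Q = 6995.5.
ΔQ = 6995.5 − 5564 = +1431.50.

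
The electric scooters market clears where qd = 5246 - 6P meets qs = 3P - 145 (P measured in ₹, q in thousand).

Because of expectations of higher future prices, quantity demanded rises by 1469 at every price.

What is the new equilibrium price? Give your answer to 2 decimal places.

762.22

Initially, 5246 - 6P = 3P - 145, so 5391 = 9P and P = 599, q = 1652.
The new curves are qd = 6715 - 6P (demand) and qs = 3P - 145 (supply).
Setting them equal: 6715 - 6P = 3P - 145 → 6860 = 9P, so P = 6860/9 ≈ 762.2222 and q = 6425/3 ≈ 2141.6667.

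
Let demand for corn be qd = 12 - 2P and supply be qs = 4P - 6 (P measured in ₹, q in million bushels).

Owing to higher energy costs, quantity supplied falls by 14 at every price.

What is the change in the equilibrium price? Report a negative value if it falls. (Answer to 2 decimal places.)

+2.33

Solve the original market: 12 - 2P = 4P - 6, hence P = 3 and q = 6.
With the change applied: demand qd = 12 - 2P, supply qs = 4P - 20.
Equate the new curves: 12 - 2P = 4P - 20, giving 32 = 6P, P = 16/3 ≈ 5.3333, q = 4/3 ≈ 1.3333.
ΔP = 5.3333 − 3 = +2.33.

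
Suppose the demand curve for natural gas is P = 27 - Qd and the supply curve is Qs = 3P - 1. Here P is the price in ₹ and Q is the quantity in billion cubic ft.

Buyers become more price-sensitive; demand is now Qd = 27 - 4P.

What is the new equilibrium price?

4

Original equilibrium: 27 - P = 3P - 1 gives 28 = 4P, so P = 7 and Q = 20.
After the shift, demand is Qd = 27 - 4P and supply is Qs = 3P - 1.
New equilibrium: 27 - 4P = 3P - 1 ⇒ 28 = 7P ⇒ P = 4, Q = 11.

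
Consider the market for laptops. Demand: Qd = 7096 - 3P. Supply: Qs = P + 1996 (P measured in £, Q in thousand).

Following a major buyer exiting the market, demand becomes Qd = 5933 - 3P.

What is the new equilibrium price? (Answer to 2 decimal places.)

Original equilibrium: 7096 - 3P = P + 1996 gives 5100 = 4P, so P = 1275 and Q = 3271.
The new curves are Qd = 5933 - 3P (demand) and Qs = P + 1996 (supply).
Equate the new curves: 5933 - 3P = P + 1996, giving 3937 = 4P, P = 984.25, Q = 2980.25.

984.25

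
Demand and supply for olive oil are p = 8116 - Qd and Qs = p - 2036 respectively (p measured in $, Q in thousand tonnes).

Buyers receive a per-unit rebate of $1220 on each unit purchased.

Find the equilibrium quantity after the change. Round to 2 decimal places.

Solve the original market: 8116 - p = p - 2036, hence p = 5076 and Q = 3040.
Since buyers' out-of-pocket price is the market price minus the rebate, the effective demand curve becomes Qd = 9336 - p.
Equate the new curves: 9336 - p = p - 2036, giving 11372 = 2p, p = 5686, Q = 3650.

3650.00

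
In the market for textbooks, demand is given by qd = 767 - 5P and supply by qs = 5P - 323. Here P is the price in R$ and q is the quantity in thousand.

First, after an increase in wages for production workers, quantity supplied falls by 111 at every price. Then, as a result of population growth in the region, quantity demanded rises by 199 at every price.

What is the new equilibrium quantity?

Solve the original market: 767 - 5P = 5P - 323, hence P = 109 and q = 222.
The new curves are qd = 966 - 5P (demand) and qs = 5P - 434 (supply).
Equate the new curves: 966 - 5P = 5P - 434, giving 1400 = 10P, P = 140, q = 266.

266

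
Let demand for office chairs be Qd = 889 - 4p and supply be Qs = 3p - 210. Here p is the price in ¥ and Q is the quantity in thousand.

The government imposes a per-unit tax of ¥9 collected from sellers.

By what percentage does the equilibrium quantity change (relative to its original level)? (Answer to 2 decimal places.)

Solve the original market: 889 - 4p = 3p - 210, hence p = 157 and Q = 261.
Since sellers keep the price net of the tax, the effective supply curve becomes Qs = 3p - 237.
New equilibrium: 889 - 4p = 3p - 237 ⇒ 1126 = 7p ⇒ p = 1126/7 ≈ 160.8571, Q = 1719/7 ≈ 245.5714.
%ΔQ = (245.5714 − 261) / 261 × 100 = -5.91%.

-5.91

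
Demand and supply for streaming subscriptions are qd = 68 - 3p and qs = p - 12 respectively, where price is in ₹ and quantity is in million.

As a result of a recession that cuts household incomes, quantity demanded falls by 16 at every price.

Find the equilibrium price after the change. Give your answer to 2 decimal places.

16.00

Original equilibrium: 68 - 3p = p - 12 gives 80 = 4p, so p = 20 and q = 8.
The shock moves the curves to qd = 52 - 3p and qs = p - 12.
Setting them equal: 52 - 3p = p - 12 → 64 = 4p, so p = 16 and q = 4.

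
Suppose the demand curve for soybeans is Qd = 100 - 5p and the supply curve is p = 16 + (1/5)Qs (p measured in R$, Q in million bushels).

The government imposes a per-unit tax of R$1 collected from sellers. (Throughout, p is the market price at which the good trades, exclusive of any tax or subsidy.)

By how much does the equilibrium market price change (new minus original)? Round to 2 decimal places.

+0.50

Solve the original market: 100 - 5p = 5p - 80, hence p = 18 and Q = 10.
Since sellers keep the price net of the tax, the effective supply curve becomes Qs = 5p - 85.
Equate the new curves: 100 - 5p = 5p - 85, giving 185 = 10p, p = 18.5, Q = 7.5.
Δp = 18.5 − 18 = +0.50.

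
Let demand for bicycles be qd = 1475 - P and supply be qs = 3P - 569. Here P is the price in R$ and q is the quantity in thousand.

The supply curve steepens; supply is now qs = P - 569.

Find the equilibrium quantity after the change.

Original equilibrium: 1475 - P = 3P - 569 gives 2044 = 4P, so P = 511 and q = 964.
After the shift, demand is qd = 1475 - P and supply is qs = P - 569.
New equilibrium: 1475 - P = P - 569 ⇒ 2044 = 2P ⇒ P = 1022, q = 453.

453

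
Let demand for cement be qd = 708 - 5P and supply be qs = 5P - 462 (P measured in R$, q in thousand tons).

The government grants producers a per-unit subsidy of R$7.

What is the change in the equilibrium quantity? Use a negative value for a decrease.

Before the shock: 708 - 5P = 5P - 462 ⇒ 1170 = 10P ⇒ P = 117, q = 123.
Since sellers receive the price plus the subsidy, the effective supply curve becomes qs = 5P - 427.
New equilibrium: 708 - 5P = 5P - 427 ⇒ 1135 = 10P ⇒ P = 113.5, q = 140.5.
Δq = 140.5 − 123 = +17.5.

+17.5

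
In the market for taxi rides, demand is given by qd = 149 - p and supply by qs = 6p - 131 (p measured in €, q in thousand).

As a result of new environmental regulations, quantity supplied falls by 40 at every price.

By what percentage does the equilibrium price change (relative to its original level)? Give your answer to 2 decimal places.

Solve the original market: 149 - p = 6p - 131, hence p = 40 and q = 109.
The new curves are qd = 149 - p (demand) and qs = 6p - 171 (supply).
New equilibrium: 149 - p = 6p - 171 ⇒ 320 = 7p ⇒ p = 320/7 ≈ 45.7143, q = 723/7 ≈ 103.2857.
%Δp = (45.7143 − 40) / 40 × 100 = +14.29%.

+14.29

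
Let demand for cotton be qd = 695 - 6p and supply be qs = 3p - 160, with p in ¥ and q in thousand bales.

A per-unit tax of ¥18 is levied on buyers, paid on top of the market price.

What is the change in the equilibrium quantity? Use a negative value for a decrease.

-36

Solve the original market: 695 - 6p = 3p - 160, hence p = 95 and q = 125.
Since buyers pay the price plus the tax, the effective demand curve becomes qd = 587 - 6p.
Equate the new curves: 587 - 6p = 3p - 160, giving 747 = 9p, p = 83, q = 89.
Δq = 89 − 125 = -36.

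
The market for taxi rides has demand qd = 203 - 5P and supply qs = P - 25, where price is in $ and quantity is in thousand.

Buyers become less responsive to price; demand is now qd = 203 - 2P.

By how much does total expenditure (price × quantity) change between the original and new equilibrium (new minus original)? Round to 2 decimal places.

+3382.00

Initially, 203 - 5P = P - 25, so 228 = 6P and P = 38, q = 13.
With the change applied: demand qd = 203 - 2P, supply qs = P - 25.
New equilibrium: 203 - 2P = P - 25 ⇒ 228 = 3P ⇒ P = 76, q = 51.
Expenditure moves from 38×13 = 494 to 76×51 = 3876; change = +3382.00.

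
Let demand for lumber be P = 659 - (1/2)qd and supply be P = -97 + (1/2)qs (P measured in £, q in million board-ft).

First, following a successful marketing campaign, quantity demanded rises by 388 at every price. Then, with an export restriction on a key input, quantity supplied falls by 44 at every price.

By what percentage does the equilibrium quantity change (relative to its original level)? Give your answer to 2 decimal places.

Solve the original market: 1318 - 2P = 2P + 194, hence P = 281 and q = 756.
The new curves are qd = 1706 - 2P (demand) and qs = 2P + 150 (supply).
Equate the new curves: 1706 - 2P = 2P + 150, giving 1556 = 4P, P = 389, q = 928.
%Δq = (928 − 756) / 756 × 100 = +22.75%.

+22.75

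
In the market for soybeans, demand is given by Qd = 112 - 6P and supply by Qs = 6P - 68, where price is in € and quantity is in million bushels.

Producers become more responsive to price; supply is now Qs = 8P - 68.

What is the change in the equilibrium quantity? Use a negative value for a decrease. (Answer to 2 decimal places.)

+12.86

Initially, 112 - 6P = 6P - 68, so 180 = 12P and P = 15, Q = 22.
After the shift, demand is Qd = 112 - 6P and supply is Qs = 8P - 68.
New equilibrium: 112 - 6P = 8P - 68 ⇒ 180 = 14P ⇒ P = 90/7 ≈ 12.8571, Q = 244/7 ≈ 34.8571.
ΔQ = 34.8571 − 22 = +12.86.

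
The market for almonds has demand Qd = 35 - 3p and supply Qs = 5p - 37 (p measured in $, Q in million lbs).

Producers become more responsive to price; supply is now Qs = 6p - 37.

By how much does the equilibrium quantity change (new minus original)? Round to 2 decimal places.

Before the shock: 35 - 3p = 5p - 37 ⇒ 72 = 8p ⇒ p = 9, Q = 8.
The shock moves the curves to Qd = 35 - 3p and Qs = 6p - 37.
New equilibrium: 35 - 3p = 6p - 37 ⇒ 72 = 9p ⇒ p = 8, Q = 11.
ΔQ = 11 − 8 = +3.00.

+3.00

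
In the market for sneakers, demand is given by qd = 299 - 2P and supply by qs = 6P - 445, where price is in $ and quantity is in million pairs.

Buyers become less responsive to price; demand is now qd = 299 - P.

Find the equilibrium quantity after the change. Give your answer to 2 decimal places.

192.71

Before the shock: 299 - 2P = 6P - 445 ⇒ 744 = 8P ⇒ P = 93, q = 113.
The new curves are qd = 299 - P (demand) and qs = 6P - 445 (supply).
New equilibrium: 299 - P = 6P - 445 ⇒ 744 = 7P ⇒ P = 744/7 ≈ 106.2857, q = 1349/7 ≈ 192.7143.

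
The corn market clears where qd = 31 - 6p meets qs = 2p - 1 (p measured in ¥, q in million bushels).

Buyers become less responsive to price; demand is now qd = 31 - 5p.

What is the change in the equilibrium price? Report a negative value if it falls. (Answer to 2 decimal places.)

Before the shock: 31 - 6p = 2p - 1 ⇒ 32 = 8p ⇒ p = 4, q = 7.
The shock moves the curves to qd = 31 - 5p and qs = 2p - 1.
Setting them equal: 31 - 5p = 2p - 1 → 32 = 7p, so p = 32/7 ≈ 4.5714 and q = 57/7 ≈ 8.1429.
Δp = 4.5714 − 4 = +0.57.

+0.57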